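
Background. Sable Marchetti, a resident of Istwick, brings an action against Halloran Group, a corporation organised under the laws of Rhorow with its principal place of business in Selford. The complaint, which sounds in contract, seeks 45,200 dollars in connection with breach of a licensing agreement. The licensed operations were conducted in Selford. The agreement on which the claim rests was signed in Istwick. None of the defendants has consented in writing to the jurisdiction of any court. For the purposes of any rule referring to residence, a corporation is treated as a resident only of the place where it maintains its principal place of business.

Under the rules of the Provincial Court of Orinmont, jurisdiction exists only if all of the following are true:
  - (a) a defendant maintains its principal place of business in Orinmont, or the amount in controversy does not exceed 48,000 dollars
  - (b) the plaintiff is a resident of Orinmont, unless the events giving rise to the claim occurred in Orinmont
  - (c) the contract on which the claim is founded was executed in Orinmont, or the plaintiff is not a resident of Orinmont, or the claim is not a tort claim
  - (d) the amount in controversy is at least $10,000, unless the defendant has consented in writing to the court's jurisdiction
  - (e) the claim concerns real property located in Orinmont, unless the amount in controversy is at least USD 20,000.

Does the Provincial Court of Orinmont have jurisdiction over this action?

No

The Provincial Court of Orinmont:
  (a) The amount in controversy is USD 45,200, within the $48,000 ceiling — that alternative is enough. Satisfied.
  (b) The plaintiff resides in Istwick, not Orinmont. The proviso offers no rescue either, since the operative events occurred in Selford, not Orinmont. Condition not met.
  (c) The plaintiff resides in Istwick, which is not Orinmont, so this disjunct is met. Satisfied.
  (d) The amount in controversy is USD 45,200, which meets the $10,000 floor. Condition met.
  (e) The claim does not concern real property. The proviso rescues it, though: the amount in controversy is $45,200, which meets the $20,000 floor. Condition met.
  → Not every requirement is met — no jurisdiction.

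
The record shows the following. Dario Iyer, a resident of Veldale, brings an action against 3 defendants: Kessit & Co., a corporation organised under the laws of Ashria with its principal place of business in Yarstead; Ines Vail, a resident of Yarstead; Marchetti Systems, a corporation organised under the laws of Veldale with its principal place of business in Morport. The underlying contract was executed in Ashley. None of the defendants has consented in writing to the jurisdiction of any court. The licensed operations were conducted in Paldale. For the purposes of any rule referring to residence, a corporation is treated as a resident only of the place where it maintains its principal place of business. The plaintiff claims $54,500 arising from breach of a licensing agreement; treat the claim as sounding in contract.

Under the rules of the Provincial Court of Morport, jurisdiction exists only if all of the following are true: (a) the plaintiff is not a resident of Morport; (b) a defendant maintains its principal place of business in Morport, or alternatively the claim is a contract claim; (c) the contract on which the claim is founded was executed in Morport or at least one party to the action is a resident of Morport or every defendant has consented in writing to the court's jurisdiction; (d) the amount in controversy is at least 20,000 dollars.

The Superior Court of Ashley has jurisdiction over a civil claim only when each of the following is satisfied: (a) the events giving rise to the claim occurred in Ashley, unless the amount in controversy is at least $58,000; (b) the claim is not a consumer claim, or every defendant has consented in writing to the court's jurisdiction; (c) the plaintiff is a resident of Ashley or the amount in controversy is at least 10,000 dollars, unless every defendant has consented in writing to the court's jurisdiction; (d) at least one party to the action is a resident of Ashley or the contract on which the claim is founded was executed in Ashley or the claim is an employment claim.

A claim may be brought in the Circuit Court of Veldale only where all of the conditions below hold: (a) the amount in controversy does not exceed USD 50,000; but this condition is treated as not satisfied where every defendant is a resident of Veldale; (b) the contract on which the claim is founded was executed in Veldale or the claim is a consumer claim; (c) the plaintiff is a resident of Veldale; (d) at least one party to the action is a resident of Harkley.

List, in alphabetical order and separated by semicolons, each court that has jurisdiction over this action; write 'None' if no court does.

the Provincial Court of Morport

The Provincial Court of Morport:
  (a) The plaintiff resides in Veldale, which is not Morport. Met.
  (b) Marchetti Systems has its principal place of business in Morport, which satisfies one of the alternatives. Satisfied.
  (c) Marchetti Systems resides in Morport, which satisfies one of the alternatives. Condition met.
  (d) The amount in controversy is $54,500, which meets the USD 20,000 floor. Satisfied.
  → All conditions met; jurisdiction exists.
The Superior Court of Ashley:
  (a) The operative events occurred in Paldale, not Ashley. Nor does the 'unless' clause help: the amount in controversy is 54,500 dollars, below the 58,000 dollars floor. Fails.
  (b) The claim is a contract claim, not a consumer claim, which satisfies one of the alternatives. Met.
  (c) The amount in controversy is USD 54,500, which meets the $10,000 floor, which satisfies one of the alternatives. Satisfied.
  (d) The contract was executed in Ashley, so this disjunct is met. Met.
  → At least one condition fails; no jurisdiction.
The Circuit Court of Veldale:
  (a) The amount in controversy is $54,500, above the $50,000 ceiling. Not met.
  (b) The contract was executed in Ashley, not Veldale; the claim is a contract claim, not a consumer claim — no alternative holds. Not met.
  (c) The plaintiff resides in Veldale. Satisfied.
  (d) No party resides in Harkley. Condition not met.
  → At least one condition fails; no jurisdiction.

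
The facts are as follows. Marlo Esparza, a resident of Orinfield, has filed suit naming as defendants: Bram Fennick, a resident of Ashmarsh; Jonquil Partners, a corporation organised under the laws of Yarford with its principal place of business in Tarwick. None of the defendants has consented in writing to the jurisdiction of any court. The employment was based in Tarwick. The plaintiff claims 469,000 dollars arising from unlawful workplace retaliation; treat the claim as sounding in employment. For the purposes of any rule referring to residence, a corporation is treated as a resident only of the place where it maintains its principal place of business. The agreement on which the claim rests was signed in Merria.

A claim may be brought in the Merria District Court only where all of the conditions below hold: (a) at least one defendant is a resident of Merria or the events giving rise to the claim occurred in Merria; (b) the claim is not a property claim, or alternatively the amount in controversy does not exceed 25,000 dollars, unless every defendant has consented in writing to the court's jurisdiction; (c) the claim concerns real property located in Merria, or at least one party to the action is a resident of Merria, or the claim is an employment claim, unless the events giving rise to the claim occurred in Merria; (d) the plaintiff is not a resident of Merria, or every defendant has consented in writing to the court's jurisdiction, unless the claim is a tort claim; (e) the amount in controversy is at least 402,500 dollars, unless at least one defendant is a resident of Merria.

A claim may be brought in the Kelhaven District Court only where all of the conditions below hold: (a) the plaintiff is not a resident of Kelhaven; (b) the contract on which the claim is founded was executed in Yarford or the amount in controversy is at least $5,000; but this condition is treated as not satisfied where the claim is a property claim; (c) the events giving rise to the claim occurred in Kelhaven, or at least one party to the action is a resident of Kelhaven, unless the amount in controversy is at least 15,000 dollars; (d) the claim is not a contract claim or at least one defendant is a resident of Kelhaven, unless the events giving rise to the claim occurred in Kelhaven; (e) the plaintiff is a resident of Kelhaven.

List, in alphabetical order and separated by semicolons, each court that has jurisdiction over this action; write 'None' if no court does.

None

The Merria District Court:
  (a) No defendant resides in Merria (they reside in Ashmarsh, Tarwick); the operative events occurred in Tarwick, not Merria — every alternative fails. Not met.
  (b) The claim is an employment claim, not a property claim, so this disjunct is met. Satisfied.
  (c) The claim is an employment claim, so one alternative holds. Satisfied.
  (d) The plaintiff resides in Orinfield, which is not Merria, so one alternative holds. Satisfied.
  (e) The amount in controversy is $469,000, which meets the 402,500 dollars floor. Condition met.
  → No jurisdiction.
The Kelhaven District Court:
  (a) The plaintiff resides in Orinfield, which is not Kelhaven. Condition met.
  (b) The amount in controversy is USD 469,000, which meets the USD 5,000 floor, so this disjunct is met. And the carve-out is inapplicable — the claim is an employment claim, not a property claim. Satisfied.
  (c) The operative events occurred in Tarwick, not Kelhaven; no party resides in Kelhaven — none of the alternatives is met. But the amount in controversy is $469,000, which meets the USD 15,000 floor, and the 'unless' clause therefore excuses the requirement. Satisfied.
  (d) The claim is an employment claim, not a contract claim — that alternative is enough. Condition met.
  (e) The plaintiff resides in Orinfield, not Kelhaven. Not met.
  → Not every requirement is met — no jurisdiction.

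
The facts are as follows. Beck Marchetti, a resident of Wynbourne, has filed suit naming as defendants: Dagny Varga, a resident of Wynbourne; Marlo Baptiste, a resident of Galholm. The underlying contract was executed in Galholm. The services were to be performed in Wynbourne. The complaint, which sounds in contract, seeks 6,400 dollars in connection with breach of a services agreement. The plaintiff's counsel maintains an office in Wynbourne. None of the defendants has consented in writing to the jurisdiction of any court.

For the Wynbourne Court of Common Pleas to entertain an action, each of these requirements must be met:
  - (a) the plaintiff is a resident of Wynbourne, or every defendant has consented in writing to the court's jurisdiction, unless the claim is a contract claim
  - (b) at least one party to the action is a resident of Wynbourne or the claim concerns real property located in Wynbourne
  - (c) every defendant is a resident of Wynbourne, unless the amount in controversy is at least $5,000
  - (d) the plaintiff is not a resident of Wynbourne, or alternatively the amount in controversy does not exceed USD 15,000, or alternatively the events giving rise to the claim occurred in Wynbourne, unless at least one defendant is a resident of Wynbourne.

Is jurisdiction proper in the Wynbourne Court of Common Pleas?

Yes

The Wynbourne Court of Common Pleas:
  (a) The plaintiff resides in Wynbourne, which satisfies one of the alternatives. Condition met.
  (b) Beck Marchetti resides in Wynbourne, which satisfies one of the alternatives. Met.
  (c) The defendants reside as follows — Dagny Varga in Wynbourne, Marlo Baptiste in Galholm — not all in Wynbourne. However, the amount in controversy is 6,400 dollars, which meets the $5,000 floor, so the 'unless' proviso supplies this condition. Condition met.
  (d) The amount in controversy is $6,400, within the 15,000 dollars ceiling, which satisfies one of the alternatives. Condition met.
  → Every requirement is satisfied — jurisdiction.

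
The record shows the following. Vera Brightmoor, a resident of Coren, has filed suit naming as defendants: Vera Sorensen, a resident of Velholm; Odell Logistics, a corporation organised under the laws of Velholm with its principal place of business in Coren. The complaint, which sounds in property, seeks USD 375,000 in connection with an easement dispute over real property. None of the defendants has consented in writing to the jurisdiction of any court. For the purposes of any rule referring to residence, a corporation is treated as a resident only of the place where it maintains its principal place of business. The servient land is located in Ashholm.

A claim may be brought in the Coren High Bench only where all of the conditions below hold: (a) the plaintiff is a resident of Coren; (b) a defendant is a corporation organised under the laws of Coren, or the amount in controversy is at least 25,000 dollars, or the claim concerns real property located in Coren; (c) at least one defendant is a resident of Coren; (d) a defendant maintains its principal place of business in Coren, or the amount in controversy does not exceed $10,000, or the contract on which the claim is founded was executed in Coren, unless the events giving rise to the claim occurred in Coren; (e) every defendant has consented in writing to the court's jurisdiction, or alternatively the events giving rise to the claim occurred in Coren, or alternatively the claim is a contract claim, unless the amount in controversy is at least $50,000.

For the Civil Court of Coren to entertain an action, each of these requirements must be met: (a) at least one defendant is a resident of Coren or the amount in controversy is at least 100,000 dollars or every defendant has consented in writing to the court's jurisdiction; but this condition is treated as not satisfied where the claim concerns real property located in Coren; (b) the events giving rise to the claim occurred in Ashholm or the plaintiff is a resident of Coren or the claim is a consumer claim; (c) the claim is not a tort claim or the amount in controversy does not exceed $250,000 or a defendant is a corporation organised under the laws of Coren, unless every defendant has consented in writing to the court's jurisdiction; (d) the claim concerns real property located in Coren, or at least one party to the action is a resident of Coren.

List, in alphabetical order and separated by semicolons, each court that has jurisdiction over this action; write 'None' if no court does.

the Civil Court of Coren; the Coren High Bench

The Coren High Bench:
  (a) The plaintiff resides in Coren. Met.
  (b) The amount in controversy is 375,000 dollars, which meets the USD 25,000 floor, which satisfies one of the alternatives. Satisfied.
  (c) Odell Logistics resides in Coren. Condition met.
  (d) Odell Logistics has its principal place of business in Coren — that alternative is enough. Met.
  (e) No such written consent has been filed; the operative events occurred in Ashholm, not Coren; the claim is a property claim, not a contract claim — no alternative holds. But the amount in controversy is $375,000, which meets the $50,000 floor, and the 'unless' clause therefore excuses the requirement. Condition met.
  → Every requirement is satisfied — jurisdiction.
The Civil Court of Coren:
  (a) Odell Logistics resides in Coren — that alternative is enough. The carve-out does not apply: the property lies in Ashholm, not Coren. Satisfied.
  (b) The operative events occurred in Ashholm, so one alternative holds. Condition met.
  (c) The claim is a property claim, not a tort claim — that alternative is enough. Satisfied.
  (d) Vera Brightmoor resides in Coren, so this disjunct is met. Satisfied.
  → Every requirement is satisfied — jurisdiction.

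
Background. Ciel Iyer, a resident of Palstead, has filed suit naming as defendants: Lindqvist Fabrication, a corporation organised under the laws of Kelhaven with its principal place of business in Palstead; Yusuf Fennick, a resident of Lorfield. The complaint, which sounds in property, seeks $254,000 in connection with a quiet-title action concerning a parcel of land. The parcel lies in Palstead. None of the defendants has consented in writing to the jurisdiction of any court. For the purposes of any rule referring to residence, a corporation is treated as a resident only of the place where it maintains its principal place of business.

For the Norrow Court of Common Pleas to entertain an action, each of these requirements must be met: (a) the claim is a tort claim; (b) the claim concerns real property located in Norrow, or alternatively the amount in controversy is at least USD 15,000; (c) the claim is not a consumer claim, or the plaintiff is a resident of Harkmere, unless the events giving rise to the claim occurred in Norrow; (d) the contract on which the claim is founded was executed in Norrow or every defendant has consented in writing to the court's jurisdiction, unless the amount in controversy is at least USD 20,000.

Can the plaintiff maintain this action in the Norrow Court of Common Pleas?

The Norrow Court of Common Pleas:
  (a) The claim is a property claim, not a tort claim. Condition not met.
  (b) The amount in controversy is USD 254,000, which meets the USD 15,000 floor, so this disjunct is met. Condition met.
  (c) The claim is a property claim, not a consumer claim — that alternative is enough. Satisfied.
  (d) No contract (and hence no place of execution) is alleged; no such written consent has been filed — none of the alternatives is met. However, the amount in controversy is $254,000, which meets the 20,000 dollars floor, so the 'unless' proviso supplies this condition. Condition met.
  → No jurisdiction.

No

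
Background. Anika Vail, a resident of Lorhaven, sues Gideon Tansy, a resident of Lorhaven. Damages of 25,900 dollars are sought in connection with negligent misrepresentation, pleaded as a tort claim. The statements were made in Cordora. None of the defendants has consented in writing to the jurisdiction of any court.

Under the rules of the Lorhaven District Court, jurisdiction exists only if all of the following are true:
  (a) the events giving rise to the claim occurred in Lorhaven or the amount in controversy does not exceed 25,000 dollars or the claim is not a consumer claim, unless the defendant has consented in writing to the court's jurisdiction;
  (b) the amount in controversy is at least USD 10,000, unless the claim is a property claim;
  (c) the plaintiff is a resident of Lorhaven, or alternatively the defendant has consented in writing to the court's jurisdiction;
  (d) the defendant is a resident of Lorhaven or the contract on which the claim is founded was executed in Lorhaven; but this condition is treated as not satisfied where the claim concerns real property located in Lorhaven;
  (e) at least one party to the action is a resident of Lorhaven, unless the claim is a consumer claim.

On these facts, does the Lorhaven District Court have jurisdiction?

The Lorhaven District Court:
  (a) The claim is a tort claim, not a consumer claim, so one alternative holds. Met.
  (b) The amount in controversy is $25,900, which meets the $10,000 floor. Condition met.
  (c) The plaintiff resides in Lorhaven — that alternative is enough. Condition met.
  (d) The defendant resides in Lorhaven — that alternative is enough. And the carve-out is inapplicable — the claim does not concern real property. Satisfied.
  (e) Anika Vail resides in Lorhaven. Met.
  → Every requirement is satisfied — jurisdiction.

Yes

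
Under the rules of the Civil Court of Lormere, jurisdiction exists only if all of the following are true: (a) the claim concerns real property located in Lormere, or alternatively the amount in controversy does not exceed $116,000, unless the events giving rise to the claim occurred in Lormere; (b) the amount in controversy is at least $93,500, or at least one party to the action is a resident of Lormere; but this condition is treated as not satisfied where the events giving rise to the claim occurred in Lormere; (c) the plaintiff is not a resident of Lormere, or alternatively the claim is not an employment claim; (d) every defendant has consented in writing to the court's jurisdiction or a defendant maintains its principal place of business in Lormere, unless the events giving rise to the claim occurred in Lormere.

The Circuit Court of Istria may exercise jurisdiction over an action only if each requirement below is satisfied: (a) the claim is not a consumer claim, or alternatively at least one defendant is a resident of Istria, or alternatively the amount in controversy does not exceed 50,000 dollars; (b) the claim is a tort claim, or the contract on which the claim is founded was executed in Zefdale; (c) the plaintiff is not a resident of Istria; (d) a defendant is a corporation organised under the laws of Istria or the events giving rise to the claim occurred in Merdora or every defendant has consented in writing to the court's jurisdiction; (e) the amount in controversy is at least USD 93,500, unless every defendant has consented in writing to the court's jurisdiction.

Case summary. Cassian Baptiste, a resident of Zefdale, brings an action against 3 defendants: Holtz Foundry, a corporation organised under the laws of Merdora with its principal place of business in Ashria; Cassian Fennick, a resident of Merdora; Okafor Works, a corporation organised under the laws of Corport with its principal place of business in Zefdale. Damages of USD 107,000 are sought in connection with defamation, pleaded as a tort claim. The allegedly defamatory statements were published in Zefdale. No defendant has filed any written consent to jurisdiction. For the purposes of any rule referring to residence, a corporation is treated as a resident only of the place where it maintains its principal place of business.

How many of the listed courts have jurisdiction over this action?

The Civil Court of Lormere:
  (a) The amount in controversy is $107,000, within the 116,000 dollars ceiling, so one alternative holds. Met.
  (b) The amount in controversy is 107,000 dollars, which meets the 93,500 dollars floor — that alternative is enough. The exception is not triggered, since the operative events occurred in Zefdale, not Lormere. Condition met.
  (c) The plaintiff resides in Zefdale, which is not Lormere, which satisfies one of the alternatives. Met.
  (d) No such written consent has been filed; the corporate defendant(s) have their principal place of business in Ashria, Zefdale, not Lormere — no alternative holds. The proviso offers no rescue either, since the operative events occurred in Zefdale, not Lormere. Not met.
  → The court lacks jurisdiction.
The Circuit Court of Istria:
  (a) The claim is a tort claim, not a consumer claim, so this disjunct is met. Condition met.
  (b) The claim is a tort claim, so one alternative holds. Condition met.
  (c) The plaintiff resides in Zefdale, which is not Istria. Condition met.
  (d) The corporate defendant(s) are organised in Corport, Merdora, not Istria; the operative events occurred in Zefdale, not Merdora; no such written consent has been filed — no alternative holds. Not met.
  (e) The amount in controversy is 107,000 dollars, which meets the USD 93,500 floor. Met.
  → Not every requirement is met — no jurisdiction.
No court satisfies all of its conditions.

0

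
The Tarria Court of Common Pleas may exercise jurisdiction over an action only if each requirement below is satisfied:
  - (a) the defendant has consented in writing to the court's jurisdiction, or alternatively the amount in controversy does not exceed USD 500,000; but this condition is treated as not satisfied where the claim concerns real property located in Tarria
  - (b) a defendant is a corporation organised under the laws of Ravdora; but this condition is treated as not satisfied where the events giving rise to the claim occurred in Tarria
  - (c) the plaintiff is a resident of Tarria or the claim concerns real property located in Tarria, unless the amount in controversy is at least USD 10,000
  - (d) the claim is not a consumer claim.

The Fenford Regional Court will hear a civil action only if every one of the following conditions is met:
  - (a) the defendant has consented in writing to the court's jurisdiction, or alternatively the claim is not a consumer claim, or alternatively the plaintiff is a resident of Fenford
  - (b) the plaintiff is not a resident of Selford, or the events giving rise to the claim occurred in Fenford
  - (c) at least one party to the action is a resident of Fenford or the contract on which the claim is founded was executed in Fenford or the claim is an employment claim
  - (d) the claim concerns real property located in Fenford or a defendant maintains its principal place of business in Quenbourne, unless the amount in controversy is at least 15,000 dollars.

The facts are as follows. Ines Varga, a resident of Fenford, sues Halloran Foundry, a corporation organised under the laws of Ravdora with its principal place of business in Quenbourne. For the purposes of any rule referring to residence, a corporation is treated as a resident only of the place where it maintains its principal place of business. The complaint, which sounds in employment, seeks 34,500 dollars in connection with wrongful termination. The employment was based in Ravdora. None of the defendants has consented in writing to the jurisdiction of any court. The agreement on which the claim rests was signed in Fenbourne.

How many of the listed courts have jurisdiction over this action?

2

The Tarria Court of Common Pleas:
  (a) The amount in controversy is 34,500 dollars, within the 500,000 dollars ceiling, which satisfies one of the alternatives. The carve-out does not apply: the claim does not concern real property. Met.
  (b) Halloran Foundry is organised under the laws of Ravdora. The carve-out does not apply: the operative events occurred in Ravdora, not Tarria. Met.
  (c) The plaintiff resides in Fenford, not Tarria; the claim does not concern real property — every alternative fails. But the amount in controversy is 34,500 dollars, which meets the USD 10,000 floor, and the 'unless' clause therefore excuses the requirement. Condition met.
  (d) The claim is an employment claim, not a consumer claim. Satisfied.
  → The court has jurisdiction.
The Fenford Regional Court:
  (a) The claim is an employment claim, not a consumer claim, so one alternative holds. Met.
  (b) The plaintiff resides in Fenford, which is not Selford, so this disjunct is met. Met.
  (c) Ines Varga resides in Fenford — that alternative is enough. Satisfied.
  (d) Halloran Foundry has its principal place of business in Quenbourne — that alternative is enough. Satisfied.
  → All conditions met; jurisdiction exists.
Courts with jurisdiction: the Tarria Court of Common Pleas, the Fenford Regional Court — 2 in total.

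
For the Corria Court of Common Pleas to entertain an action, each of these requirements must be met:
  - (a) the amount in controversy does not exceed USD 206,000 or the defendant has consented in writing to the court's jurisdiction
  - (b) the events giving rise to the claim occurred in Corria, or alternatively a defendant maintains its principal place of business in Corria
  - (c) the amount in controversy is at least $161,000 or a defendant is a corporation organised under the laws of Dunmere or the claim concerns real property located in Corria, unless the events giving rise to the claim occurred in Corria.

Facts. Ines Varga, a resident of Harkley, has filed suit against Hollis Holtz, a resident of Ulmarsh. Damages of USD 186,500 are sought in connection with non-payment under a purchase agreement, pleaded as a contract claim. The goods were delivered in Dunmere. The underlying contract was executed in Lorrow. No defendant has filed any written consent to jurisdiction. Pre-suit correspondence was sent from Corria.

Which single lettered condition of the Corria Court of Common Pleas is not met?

(b)

The Corria Court of Common Pleas:
  (a) The amount in controversy is 186,500 dollars, within the 206,000 dollars ceiling, which satisfies one of the alternatives. Satisfied.
  (b) The operative events occurred in Dunmere, not Corria; no defendant is a corporation — none of the alternatives is met. Not satisfied.
  (c) The amount in controversy is USD 186,500, which meets the USD 161,000 floor, so one alternative holds. Condition met.
Only condition (b) fails.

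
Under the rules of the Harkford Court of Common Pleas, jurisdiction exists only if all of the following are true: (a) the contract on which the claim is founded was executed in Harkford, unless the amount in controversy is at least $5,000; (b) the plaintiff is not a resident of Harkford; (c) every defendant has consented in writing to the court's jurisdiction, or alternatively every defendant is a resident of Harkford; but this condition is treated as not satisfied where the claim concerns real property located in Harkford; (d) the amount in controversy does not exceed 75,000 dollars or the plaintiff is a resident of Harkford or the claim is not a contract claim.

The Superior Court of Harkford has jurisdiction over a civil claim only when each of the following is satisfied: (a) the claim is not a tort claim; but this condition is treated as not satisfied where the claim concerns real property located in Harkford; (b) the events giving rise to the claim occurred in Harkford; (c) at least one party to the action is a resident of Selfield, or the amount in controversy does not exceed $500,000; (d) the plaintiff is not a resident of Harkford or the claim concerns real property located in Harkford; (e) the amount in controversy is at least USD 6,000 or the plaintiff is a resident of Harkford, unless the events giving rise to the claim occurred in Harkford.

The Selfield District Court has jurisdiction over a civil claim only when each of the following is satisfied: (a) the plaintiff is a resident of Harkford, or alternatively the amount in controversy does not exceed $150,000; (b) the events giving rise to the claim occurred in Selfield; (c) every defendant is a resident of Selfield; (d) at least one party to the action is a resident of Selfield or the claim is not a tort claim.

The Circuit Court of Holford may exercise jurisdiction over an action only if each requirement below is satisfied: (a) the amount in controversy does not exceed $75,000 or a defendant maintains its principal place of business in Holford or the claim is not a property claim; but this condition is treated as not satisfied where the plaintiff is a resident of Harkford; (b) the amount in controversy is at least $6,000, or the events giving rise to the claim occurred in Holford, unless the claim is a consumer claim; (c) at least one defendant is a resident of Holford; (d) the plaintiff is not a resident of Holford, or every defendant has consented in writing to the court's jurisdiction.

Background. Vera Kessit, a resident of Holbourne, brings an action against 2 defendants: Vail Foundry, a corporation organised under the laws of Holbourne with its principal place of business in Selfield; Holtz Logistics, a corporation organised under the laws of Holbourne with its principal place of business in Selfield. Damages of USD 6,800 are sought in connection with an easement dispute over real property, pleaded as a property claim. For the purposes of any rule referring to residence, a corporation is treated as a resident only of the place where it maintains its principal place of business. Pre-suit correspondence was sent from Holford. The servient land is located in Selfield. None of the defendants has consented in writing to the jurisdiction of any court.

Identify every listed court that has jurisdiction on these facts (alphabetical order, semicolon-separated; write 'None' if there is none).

The Harkford Court of Common Pleas:
  (a) No contract (and hence no place of execution) is alleged. But the amount in controversy is $6,800, which meets the USD 5,000 floor, and the 'unless' clause therefore excuses the requirement. Condition met.
  (b) The plaintiff resides in Holbourne, which is not Harkford. Satisfied.
  (c) No such written consent has been filed; the defendants reside as follows — Vail Foundry in Selfield, Holtz Logistics in Selfield — not all in Harkford — none of the alternatives is met. Not met.
  (d) The amount in controversy is USD 6,800, within the 75,000 dollars ceiling, so this disjunct is met. Condition met.
  → Not every requirement is met — no jurisdiction.
The Superior Court of Harkford:
  (a) The claim is a property claim, not a tort claim. The carve-out does not apply: the property lies in Selfield, not Harkford. Met.
  (b) The operative events occurred in Selfield, not Harkford. Condition not met.
  (c) Vail Foundry resides in Selfield, which satisfies one of the alternatives. Condition met.
  (d) The plaintiff resides in Holbourne, which is not Harkford — that alternative is enough. Met.
  (e) The amount in controversy is 6,800 dollars, which meets the USD 6,000 floor, which satisfies one of the alternatives. Condition met.
  → The court lacks jurisdiction.
The Selfield District Court:
  (a) The amount in controversy is 6,800 dollars, within the USD 150,000 ceiling — that alternative is enough. Satisfied.
  (b) The operative events occurred in Selfield. Met.
  (c) The defendants reside as follows — Vail Foundry in Selfield, Holtz Logistics in Selfield — all in Selfield. Satisfied.
  (d) Vail Foundry resides in Selfield, so one alternative holds. Satisfied.
  → Jurisdiction lies.
The Circuit Court of Holford:
  (a) The amount in controversy is $6,800, within the $75,000 ceiling — that alternative is enough. The carve-out does not apply: the plaintiff resides in Holbourne, not Harkford. Condition met.
  (b) The amount in controversy is USD 6,800, which meets the $6,000 floor, so this disjunct is met. Satisfied.
  (c) No defendant resides in Holford (they reside in Selfield, Selfield). Not satisfied.
  (d) The plaintiff resides in Holbourne, which is not Holford, so this disjunct is met. Satisfied.
  → No jurisdiction.

the Selfield District Court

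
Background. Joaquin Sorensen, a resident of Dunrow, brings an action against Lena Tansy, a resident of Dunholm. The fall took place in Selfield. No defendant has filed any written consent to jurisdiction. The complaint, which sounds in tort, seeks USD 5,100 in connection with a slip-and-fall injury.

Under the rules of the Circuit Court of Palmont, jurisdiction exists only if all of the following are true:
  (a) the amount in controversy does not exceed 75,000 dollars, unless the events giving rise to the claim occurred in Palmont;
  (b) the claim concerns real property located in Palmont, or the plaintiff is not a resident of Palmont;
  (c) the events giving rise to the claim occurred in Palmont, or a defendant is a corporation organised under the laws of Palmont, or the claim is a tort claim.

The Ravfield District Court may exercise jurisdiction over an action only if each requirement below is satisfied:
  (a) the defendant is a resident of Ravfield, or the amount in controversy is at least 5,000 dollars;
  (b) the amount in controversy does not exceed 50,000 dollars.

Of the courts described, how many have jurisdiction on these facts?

2

The Circuit Court of Palmont:
  (a) The amount in controversy is $5,100, within the 75,000 dollars ceiling. Satisfied.
  (b) The plaintiff resides in Dunrow, which is not Palmont, so this disjunct is met. Condition met.
  (c) The claim is a tort claim — that alternative is enough. Satisfied.
  → All conditions met; jurisdiction exists.
The Ravfield District Court:
  (a) The amount in controversy is USD 5,100, which meets the 5,000 dollars floor, so one alternative holds. Satisfied.
  (b) The amount in controversy is USD 5,100, within the USD 50,000 ceiling. Met.
  → Jurisdiction lies.
Courts with jurisdiction: the Circuit Court of Palmont, the Ravfield District Court — 2 in total.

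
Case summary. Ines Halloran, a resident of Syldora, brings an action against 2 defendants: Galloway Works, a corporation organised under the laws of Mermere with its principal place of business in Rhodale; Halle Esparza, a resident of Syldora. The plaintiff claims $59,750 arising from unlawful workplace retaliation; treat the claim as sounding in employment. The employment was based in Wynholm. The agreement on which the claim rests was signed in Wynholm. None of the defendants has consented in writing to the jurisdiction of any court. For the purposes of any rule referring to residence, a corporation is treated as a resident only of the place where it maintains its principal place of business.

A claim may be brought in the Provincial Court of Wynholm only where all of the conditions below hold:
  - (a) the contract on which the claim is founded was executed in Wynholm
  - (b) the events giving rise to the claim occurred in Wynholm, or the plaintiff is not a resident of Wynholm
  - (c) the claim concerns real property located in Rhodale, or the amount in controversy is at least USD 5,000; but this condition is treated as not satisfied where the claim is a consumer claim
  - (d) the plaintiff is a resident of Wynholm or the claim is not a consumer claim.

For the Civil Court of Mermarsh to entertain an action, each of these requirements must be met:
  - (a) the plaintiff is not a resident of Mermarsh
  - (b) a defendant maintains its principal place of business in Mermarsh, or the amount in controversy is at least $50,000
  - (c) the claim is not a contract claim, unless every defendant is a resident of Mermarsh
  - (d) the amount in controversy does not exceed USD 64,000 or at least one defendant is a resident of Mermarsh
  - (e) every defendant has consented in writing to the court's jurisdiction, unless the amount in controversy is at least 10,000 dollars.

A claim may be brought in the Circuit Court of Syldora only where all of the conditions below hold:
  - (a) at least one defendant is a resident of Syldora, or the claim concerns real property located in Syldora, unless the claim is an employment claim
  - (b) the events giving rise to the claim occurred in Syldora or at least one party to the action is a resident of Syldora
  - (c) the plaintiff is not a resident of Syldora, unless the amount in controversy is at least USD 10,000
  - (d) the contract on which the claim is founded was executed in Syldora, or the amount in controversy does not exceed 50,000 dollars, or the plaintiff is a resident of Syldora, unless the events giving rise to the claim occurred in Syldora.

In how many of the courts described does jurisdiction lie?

The Provincial Court of Wynholm:
  (a) The contract was executed in Wynholm. Condition met.
  (b) The operative events occurred in Wynholm, so one alternative holds. Met.
  (c) The amount in controversy is USD 59,750, which meets the $5,000 floor — that alternative is enough. The exception is not triggered, since the claim is an employment claim, not a consumer claim. Met.
  (d) The claim is an employment claim, not a consumer claim, so one alternative holds. Met.
  → All conditions met; jurisdiction exists.
The Civil Court of Mermarsh:
  (a) The plaintiff resides in Syldora, which is not Mermarsh. Condition met.
  (b) The amount in controversy is USD 59,750, which meets the 50,000 dollars floor, so one alternative holds. Met.
  (c) The claim is an employment claim, not a contract claim. Condition met.
  (d) The amount in controversy is USD 59,750, within the 64,000 dollars ceiling, so this disjunct is met. Met.
  (e) No such written consent has been filed. But the amount in controversy is USD 59,750, which meets the USD 10,000 floor, and the 'unless' clause therefore excuses the requirement. Met.
  → Jurisdiction lies.
The Circuit Court of Syldora:
  (a) Halle Esparza resides in Syldora — that alternative is enough. Met.
  (b) Ines Halloran resides in Syldora — that alternative is enough. Condition met.
  (c) The plaintiff resides in Syldora. The proviso rescues it, though: the amount in controversy is 59,750 dollars, which meets the USD 10,000 floor. Condition met.
  (d) The plaintiff resides in Syldora, so one alternative holds. Condition met.
  → All conditions met; jurisdiction exists.
Courts with jurisdiction: the Provincial Court of Wynholm, the Civil Court of Mermarsh, the Circuit Court of Syldora — 3 in total.

3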